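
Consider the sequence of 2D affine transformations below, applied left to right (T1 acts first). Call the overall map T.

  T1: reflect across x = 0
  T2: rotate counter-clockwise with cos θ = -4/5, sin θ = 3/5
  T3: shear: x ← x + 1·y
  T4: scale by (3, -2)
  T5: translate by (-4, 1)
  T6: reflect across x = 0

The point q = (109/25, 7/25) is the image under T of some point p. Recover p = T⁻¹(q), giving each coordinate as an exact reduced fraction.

p = (-3/5, 0)

T1 = [-1 0 0; 0 1 0; 0 0 1]
T2·T1 = [4/5 -3/5 0; -3/5 -4/5 0; 0 0 1]
T3·…·T1 = [1/5 -7/5 0; -3/5 -4/5 0; 0 0 1]
T4·…·T1 = [3/5 -21/5 0; 6/5 8/5 0; 0 0 1]
T5·…·T1 = [3/5 -21/5 -4; 6/5 8/5 1; 0 0 1]
T6·…·T1 = [-3/5 21/5 4; 6/5 8/5 1; 0 0 1]
det M = -6; M⁻¹ = [-4/15 7/10 11/30; 1/5 1/10 -9/10; 0 0 1]
M⁻¹ · (109/25, 7/25)ᵀ = (-3/5, 0)ᵀ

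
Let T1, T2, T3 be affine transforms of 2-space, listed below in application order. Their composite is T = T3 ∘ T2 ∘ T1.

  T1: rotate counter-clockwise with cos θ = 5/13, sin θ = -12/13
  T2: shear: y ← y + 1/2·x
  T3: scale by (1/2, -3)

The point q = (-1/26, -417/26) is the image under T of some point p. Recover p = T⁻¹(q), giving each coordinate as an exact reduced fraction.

T1 = [5/13 12/13 0; -12/13 5/13 0; 0 0 1]
T2·T1 = [5/13 12/13 0; -19/26 11/13 0; 0 0 1]
T3·…·T1 = [5/26 6/13 0; 57/26 -33/13 0; 0 0 1]
det M = -3/2; M⁻¹ = [22/13 4/13 0; 19/13 -5/39 0; 0 0 1]
M⁻¹ · (-1/26, -417/26)ᵀ = (-5, 2)ᵀ

p = (-5, 2)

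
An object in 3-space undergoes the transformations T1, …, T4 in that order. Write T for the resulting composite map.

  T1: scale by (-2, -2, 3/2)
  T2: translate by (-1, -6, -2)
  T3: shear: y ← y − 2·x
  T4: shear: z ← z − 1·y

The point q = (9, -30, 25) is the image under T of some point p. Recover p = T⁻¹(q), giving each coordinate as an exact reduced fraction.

p = (-5, 3, -2)

T1 = [-2 0 0 0; 0 -2 0 0; 0 0 3/2 0; 0 0 0 1]
T2·T1 = [-2 0 0 -1; 0 -2 0 -6; 0 0 3/2 -2; 0 0 0 1]
T3·…·T1 = [-2 0 0 -1; 4 -2 0 -4; 0 0 3/2 -2; 0 0 0 1]
T4·…·T1 = [-2 0 0 -1; 4 -2 0 -4; -4 2 3/2 2; 0 0 0 1]
det M = 6; M⁻¹ = [-1/2 0 0 -1/2; -1 -1/2 0 -3; 0 2/3 2/3 4/3; 0 0 0 1]
M⁻¹ · (9, -30, 25)ᵀ = (-5, 3, -2)ᵀ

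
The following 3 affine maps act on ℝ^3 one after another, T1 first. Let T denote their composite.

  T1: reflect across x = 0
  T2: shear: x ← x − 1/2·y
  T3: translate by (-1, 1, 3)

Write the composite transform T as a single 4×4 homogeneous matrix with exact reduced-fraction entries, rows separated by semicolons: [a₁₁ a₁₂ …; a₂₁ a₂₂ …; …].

T1 = [-1 0 0 0; 0 1 0 0; 0 0 1 0; 0 0 0 1]
T2·T1 = [-1 -1/2 0 0; 0 1 0 0; 0 0 1 0; 0 0 0 1]
T3·…·T1 = [-1 -1/2 0 -1; 0 1 0 1; 0 0 1 3; 0 0 0 1]

T = [-1 -1/2 0 -1; 0 1 0 1; 0 0 1 3; 0 0 0 1]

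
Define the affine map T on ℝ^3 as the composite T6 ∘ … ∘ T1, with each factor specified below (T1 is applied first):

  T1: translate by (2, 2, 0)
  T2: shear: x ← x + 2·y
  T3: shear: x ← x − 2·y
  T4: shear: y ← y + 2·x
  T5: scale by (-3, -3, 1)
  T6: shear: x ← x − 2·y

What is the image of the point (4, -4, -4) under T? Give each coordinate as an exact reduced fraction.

T(p) = (42, -30, -4)

T1 translate by (2, 2, 0): (4, -4, -4) → (6, -2, -4)
T2 shear: x ← x + 2·y: (6, -2, -4) → (2, -2, -4)
T3 shear: x ← x − 2·y: (2, -2, -4) → (6, -2, -4)
T4 shear: y ← y + 2·x: (6, -2, -4) → (6, 10, -4)
T5 scale by (-3, -3, 1): (6, 10, -4) → (-18, -30, -4)
T6 shear: x ← x − 2·y: (-18, -30, -4) → (42, -30, -4)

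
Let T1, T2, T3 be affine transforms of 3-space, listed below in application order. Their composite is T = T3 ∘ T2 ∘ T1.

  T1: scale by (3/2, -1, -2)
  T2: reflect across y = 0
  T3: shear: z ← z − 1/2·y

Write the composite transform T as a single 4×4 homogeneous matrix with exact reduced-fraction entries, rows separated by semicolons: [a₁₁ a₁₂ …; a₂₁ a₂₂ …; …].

T1 = [3/2 0 0 0; 0 -1 0 0; 0 0 -2 0; 0 0 0 1]
T2·T1 = [3/2 0 0 0; 0 1 0 0; 0 0 -2 0; 0 0 0 1]
T3·…·T1 = [3/2 0 0 0; 0 1 0 0; 0 -1/2 -2 0; 0 0 0 1]

T = [3/2 0 0 0; 0 1 0 0; 0 -1/2 -2 0; 0 0 0 1]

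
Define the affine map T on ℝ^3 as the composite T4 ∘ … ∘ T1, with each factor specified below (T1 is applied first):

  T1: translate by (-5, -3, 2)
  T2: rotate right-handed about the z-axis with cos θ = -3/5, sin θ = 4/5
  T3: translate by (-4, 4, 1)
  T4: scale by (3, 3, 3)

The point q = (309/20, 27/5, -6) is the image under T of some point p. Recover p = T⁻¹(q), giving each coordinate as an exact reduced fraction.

p = (-9/4, -3, -5)

T1 = [1 0 0 -5; 0 1 0 -3; 0 0 1 2; 0 0 0 1]
T2·T1 = [-3/5 -4/5 0 27/5; 4/5 -3/5 0 -11/5; 0 0 1 2; 0 0 0 1]
T3·…·T1 = [-3/5 -4/5 0 7/5; 4/5 -3/5 0 9/5; 0 0 1 3; 0 0 0 1]
T4·…·T1 = [-9/5 -12/5 0 21/5; 12/5 -9/5 0 27/5; 0 0 3 9; 0 0 0 1]
det M = 27; M⁻¹ = [-1/5 4/15 0 -3/5; -4/15 -1/5 0 11/5; 0 0 1/3 -3; 0 0 0 1]
M⁻¹ · (309/20, 27/5, -6)ᵀ = (-9/4, -3, -5)ᵀ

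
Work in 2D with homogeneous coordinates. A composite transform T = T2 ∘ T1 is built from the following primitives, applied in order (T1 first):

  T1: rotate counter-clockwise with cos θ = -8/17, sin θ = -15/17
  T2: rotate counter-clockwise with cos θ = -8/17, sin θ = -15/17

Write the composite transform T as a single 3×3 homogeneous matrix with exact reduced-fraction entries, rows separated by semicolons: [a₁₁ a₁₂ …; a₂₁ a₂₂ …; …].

T = [-161/289 -240/289 0; 240/289 -161/289 0; 0 0 1]

T1 = [-8/17 15/17 0; -15/17 -8/17 0; 0 0 1]
T2·T1 = [-161/289 -240/289 0; 240/289 -161/289 0; 0 0 1]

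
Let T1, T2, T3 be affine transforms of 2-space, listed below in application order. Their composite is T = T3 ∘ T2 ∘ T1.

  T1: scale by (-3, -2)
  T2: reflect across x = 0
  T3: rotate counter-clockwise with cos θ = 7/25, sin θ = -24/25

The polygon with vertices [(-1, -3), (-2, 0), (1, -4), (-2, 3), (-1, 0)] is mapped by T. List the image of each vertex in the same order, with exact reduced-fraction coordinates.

image vertices: (123/25, 114/25), (-42/25, 144/25), (213/25, -16/25), (-186/25, 102/25), (-21/25, 72/25)

T1 scale by (-3, -2): (-1, -3) → (3, 6); (-2, 0) → (6, 0); (1, -4) → (-3, 8); (-2, 3) → (6, -6); (-1, 0) → (3, 0)
T2 reflect across x = 0: (3, 6) → (-3, 6); (6, 0) → (-6, 0); (-3, 8) → (3, 8); (6, -6) → (-6, -6); (3, 0) → (-3, 0)
T3 rotate counter-clockwise with cos θ = 7/25, sin θ = -24/25: (-3, 6) → (123/25, 114/25); (-6, 0) → (-42/25, 144/25); (3, 8) → (213/25, -16/25); (-6, -6) → (-186/25, 102/25); (-3, 0) → (-21/25, 72/25)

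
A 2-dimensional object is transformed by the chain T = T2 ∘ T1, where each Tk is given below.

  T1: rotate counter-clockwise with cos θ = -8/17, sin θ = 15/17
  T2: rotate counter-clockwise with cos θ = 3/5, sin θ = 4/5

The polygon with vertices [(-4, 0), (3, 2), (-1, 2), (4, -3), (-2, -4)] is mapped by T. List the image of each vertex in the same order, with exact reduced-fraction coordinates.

image vertices: (336/85, -52/85), (-278/85, -129/85), (58/85, -181/85), (-297/85, 304/85), (44/17, 62/17)

T1 rotate counter-clockwise with cos θ = -8/17, sin θ = 15/17: (-4, 0) → (32/17, -60/17); (3, 2) → (-54/17, 29/17); (-1, 2) → (-22/17, -31/17); (4, -3) → (13/17, 84/17); (-2, -4) → (76/17, 2/17)
T2 rotate counter-clockwise with cos θ = 3/5, sin θ = 4/5: (32/17, -60/17) → (336/85, -52/85); (-54/17, 29/17) → (-278/85, -129/85); (-22/17, -31/17) → (58/85, -181/85); (13/17, 84/17) → (-297/85, 304/85); (76/17, 2/17) → (44/17, 62/17)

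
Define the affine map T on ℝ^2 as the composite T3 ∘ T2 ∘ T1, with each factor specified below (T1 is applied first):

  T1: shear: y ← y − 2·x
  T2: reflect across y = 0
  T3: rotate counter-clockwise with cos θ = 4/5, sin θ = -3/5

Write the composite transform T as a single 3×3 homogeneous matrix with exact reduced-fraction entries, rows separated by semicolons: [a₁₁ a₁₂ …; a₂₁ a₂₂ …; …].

T1 = [1 0 0; -2 1 0; 0 0 1]
T2·T1 = [1 0 0; 2 -1 0; 0 0 1]
T3·…·T1 = [2 -3/5 0; 1 -4/5 0; 0 0 1]

T = [2 -3/5 0; 1 -4/5 0; 0 0 1]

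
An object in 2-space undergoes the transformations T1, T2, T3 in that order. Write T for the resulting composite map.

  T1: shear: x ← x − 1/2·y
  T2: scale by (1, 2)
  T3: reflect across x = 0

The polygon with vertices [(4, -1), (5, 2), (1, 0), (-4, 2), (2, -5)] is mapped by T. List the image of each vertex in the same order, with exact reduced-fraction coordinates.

T1 shear: x ← x − 1/2·y: (4, -1) → (9/2, -1); (5, 2) → (4, 2); (1, 0) → (1, 0); (-4, 2) → (-5, 2); (2, -5) → (9/2, -5)
T2 scale by (1, 2): (9/2, -1) → (9/2, -2); (4, 2) → (4, 4); (1, 0) → (1, 0); (-5, 2) → (-5, 4); (9/2, -5) → (9/2, -10)
T3 reflect across x = 0: (9/2, -2) → (-9/2, -2); (4, 4) → (-4, 4); (1, 0) → (-1, 0); (-5, 4) → (5, 4); (9/2, -10) → (-9/2, -10)

image vertices: (-9/2, -2), (-4, 4), (-1, 0), (5, 4), (-9/2, -10)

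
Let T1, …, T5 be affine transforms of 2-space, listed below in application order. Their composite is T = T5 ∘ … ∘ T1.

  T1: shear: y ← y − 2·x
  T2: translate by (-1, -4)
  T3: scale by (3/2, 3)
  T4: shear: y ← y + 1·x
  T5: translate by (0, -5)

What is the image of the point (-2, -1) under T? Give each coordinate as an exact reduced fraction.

T1 shear: y ← y − 2·x: (-2, -1) → (-2, 3)
T2 translate by (-1, -4): (-2, 3) → (-3, -1)
T3 scale by (3/2, 3): (-3, -1) → (-9/2, -3)
T4 shear: y ← y + 1·x: (-9/2, -3) → (-9/2, -15/2)
T5 translate by (0, -5): (-9/2, -15/2) → (-9/2, -25/2)

T(p) = (-9/2, -25/2)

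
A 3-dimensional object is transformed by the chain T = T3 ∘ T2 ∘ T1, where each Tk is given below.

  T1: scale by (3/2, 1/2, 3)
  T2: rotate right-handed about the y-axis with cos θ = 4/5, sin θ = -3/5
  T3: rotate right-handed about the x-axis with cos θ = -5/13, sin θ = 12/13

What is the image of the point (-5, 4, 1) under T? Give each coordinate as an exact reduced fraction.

T1 scale by (3/2, 1/2, 3): (-5, 4, 1) → (-15/2, 2, 3)
T2 rotate right-handed about the y-axis with cos θ = 4/5, sin θ = -3/5: (-15/2, 2, 3) → (-39/5, 2, -21/10)
T3 rotate right-handed about the x-axis with cos θ = -5/13, sin θ = 12/13: (-39/5, 2, -21/10) → (-39/5, 76/65, 69/26)

T(p) = (-39/5, 76/65, 69/26)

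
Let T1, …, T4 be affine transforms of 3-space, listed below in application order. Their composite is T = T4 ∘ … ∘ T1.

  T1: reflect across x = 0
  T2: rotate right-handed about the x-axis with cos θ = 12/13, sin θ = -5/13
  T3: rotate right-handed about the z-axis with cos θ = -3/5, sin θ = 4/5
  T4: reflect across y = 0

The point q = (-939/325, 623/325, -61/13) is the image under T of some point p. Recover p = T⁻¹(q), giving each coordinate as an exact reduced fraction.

p = (-1/5, 5, -3)

T1 = [-1 0 0 0; 0 1 0 0; 0 0 1 0; 0 0 0 1]
T2·T1 = [-1 0 0 0; 0 12/13 5/13 0; 0 -5/13 12/13 0; 0 0 0 1]
T3·…·T1 = [3/5 -48/65 -4/13 0; -4/5 -36/65 -3/13 0; 0 -5/13 12/13 0; 0 0 0 1]
T4·…·T1 = [3/5 -48/65 -4/13 0; 4/5 36/65 3/13 0; 0 -5/13 12/13 0; 0 0 0 1]
det M = 1; M⁻¹ = [3/5 4/5 0 0; -48/65 36/65 -5/13 0; -4/13 3/13 12/13 0; 0 0 0 1]
M⁻¹ · (-939/325, 623/325, -61/13)ᵀ = (-1/5, 5, -3)ᵀ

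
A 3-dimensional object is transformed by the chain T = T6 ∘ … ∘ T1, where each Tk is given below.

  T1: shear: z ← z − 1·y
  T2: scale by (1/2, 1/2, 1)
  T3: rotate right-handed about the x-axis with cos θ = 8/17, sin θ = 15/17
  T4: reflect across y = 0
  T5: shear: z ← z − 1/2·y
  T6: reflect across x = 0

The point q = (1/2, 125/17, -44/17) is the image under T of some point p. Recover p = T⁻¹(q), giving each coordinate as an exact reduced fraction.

p = (-1, -5, 2)

T1 = [1 0 0 0; 0 1 0 0; 0 -1 1 0; 0 0 0 1]
T2·T1 = [1/2 0 0 0; 0 1/2 0 0; 0 -1 1 0; 0 0 0 1]
T3·…·T1 = [1/2 0 0 0; 0 19/17 -15/17 0; 0 -1/34 8/17 0; 0 0 0 1]
T4·…·T1 = [1/2 0 0 0; 0 -19/17 15/17 0; 0 -1/34 8/17 0; 0 0 0 1]
T5·…·T1 = [1/2 0 0 0; 0 -19/17 15/17 0; 0 9/17 1/34 0; 0 0 0 1]
T6·…·T1 = [-1/2 0 0 0; 0 -19/17 15/17 0; 0 9/17 1/34 0; 0 0 0 1]
det M = 1/4; M⁻¹ = [-2 0 0 0; 0 -1/17 30/17 0; 0 18/17 38/17 0; 0 0 0 1]
M⁻¹ · (1/2, 125/17, -44/17)ᵀ = (-1, -5, 2)ᵀ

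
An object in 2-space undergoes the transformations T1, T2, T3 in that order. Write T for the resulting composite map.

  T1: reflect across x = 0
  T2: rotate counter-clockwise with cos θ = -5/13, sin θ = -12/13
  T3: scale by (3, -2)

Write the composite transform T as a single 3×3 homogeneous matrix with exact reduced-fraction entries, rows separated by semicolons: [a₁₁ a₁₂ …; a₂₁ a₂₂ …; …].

T = [15/13 36/13 0; -24/13 10/13 0; 0 0 1]

T1 = [-1 0 0; 0 1 0; 0 0 1]
T2·T1 = [5/13 12/13 0; 12/13 -5/13 0; 0 0 1]
T3·…·T1 = [15/13 36/13 0; -24/13 10/13 0; 0 0 1]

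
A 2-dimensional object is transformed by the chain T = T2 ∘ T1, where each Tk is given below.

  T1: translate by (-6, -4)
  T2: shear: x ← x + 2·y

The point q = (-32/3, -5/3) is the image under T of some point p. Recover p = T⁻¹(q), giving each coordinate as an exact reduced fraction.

T1 = [1 0 -6; 0 1 -4; 0 0 1]
T2·T1 = [1 2 -14; 0 1 -4; 0 0 1]
det M = 1; M⁻¹ = [1 -2 6; 0 1 4; 0 0 1]
M⁻¹ · (-32/3, -5/3)ᵀ = (-4/3, 7/3)ᵀ

p = (-4/3, 7/3)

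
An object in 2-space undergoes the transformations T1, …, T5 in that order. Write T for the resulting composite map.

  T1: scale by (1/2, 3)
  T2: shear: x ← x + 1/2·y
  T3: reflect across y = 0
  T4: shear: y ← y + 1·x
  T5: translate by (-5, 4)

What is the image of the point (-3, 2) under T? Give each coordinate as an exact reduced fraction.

T(p) = (-7/2, -1/2)

T1 scale by (1/2, 3): (-3, 2) → (-3/2, 6)
T2 shear: x ← x + 1/2·y: (-3/2, 6) → (3/2, 6)
T3 reflect across y = 0: (3/2, 6) → (3/2, -6)
T4 shear: y ← y + 1·x: (3/2, -6) → (3/2, -9/2)
T5 translate by (-5, 4): (3/2, -9/2) → (-7/2, -1/2)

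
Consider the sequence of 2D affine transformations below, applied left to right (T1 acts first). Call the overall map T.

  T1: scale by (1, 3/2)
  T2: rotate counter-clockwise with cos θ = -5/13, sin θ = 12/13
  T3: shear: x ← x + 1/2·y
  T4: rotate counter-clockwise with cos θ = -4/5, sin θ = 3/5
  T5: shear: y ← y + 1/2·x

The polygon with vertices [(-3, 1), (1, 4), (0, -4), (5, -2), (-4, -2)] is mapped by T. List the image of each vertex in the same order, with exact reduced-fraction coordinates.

T1 scale by (1, 3/2): (-3, 1) → (-3, 3/2); (1, 4) → (1, 6); (0, -4) → (0, -6); (5, -2) → (5, -3); (-4, -2) → (-4, -3)
T2 rotate counter-clockwise with cos θ = -5/13, sin θ = 12/13: (-3, 3/2) → (-3/13, -87/26); (1, 6) → (-77/13, -18/13); (0, -6) → (72/13, 30/13); (5, -3) → (11/13, 75/13); (-4, -3) → (56/13, -33/13)
T3 shear: x ← x + 1/2·y: (-3/13, -87/26) → (-99/52, -87/26); (-77/13, -18/13) → (-86/13, -18/13); (72/13, 30/13) → (87/13, 30/13); (11/13, 75/13) → (97/26, 75/13); (56/13, -33/13) → (79/26, -33/13)
T4 rotate counter-clockwise with cos θ = -4/5, sin θ = 3/5: (-99/52, -87/26) → (459/130, 399/260); (-86/13, -18/13) → (398/65, -186/65); (87/13, 30/13) → (-438/65, 141/65); (97/26, 75/13) → (-419/65, -309/130); (79/26, -33/13) → (-59/65, 501/130)
T5 shear: y ← y + 1/2·x: (459/130, 399/260) → (459/130, 33/10); (398/65, -186/65) → (398/65, 1/5); (-438/65, 141/65) → (-438/65, -6/5); (-419/65, -309/130) → (-419/65, -28/5); (-59/65, 501/130) → (-59/65, 17/5)

image vertices: (459/130, 33/10), (398/65, 1/5), (-438/65, -6/5), (-419/65, -28/5), (-59/65, 17/5)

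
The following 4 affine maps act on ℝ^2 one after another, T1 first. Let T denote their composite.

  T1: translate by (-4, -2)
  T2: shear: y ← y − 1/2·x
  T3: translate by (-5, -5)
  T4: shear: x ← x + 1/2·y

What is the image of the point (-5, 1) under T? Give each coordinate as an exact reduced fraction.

T1 translate by (-4, -2): (-5, 1) → (-9, -1)
T2 shear: y ← y − 1/2·x: (-9, -1) → (-9, 7/2)
T3 translate by (-5, -5): (-9, 7/2) → (-14, -3/2)
T4 shear: x ← x + 1/2·y: (-14, -3/2) → (-59/4, -3/2)

T(p) = (-59/4, -3/2)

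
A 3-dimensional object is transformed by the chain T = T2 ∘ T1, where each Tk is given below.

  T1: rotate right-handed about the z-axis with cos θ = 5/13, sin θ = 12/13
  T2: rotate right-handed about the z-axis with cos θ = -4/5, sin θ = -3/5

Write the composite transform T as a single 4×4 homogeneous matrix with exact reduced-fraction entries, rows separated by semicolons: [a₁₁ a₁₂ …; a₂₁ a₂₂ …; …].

T = [16/65 63/65 0 0; -63/65 16/65 0 0; 0 0 1 0; 0 0 0 1]

T1 = [5/13 -12/13 0 0; 12/13 5/13 0 0; 0 0 1 0; 0 0 0 1]
T2·T1 = [16/65 63/65 0 0; -63/65 16/65 0 0; 0 0 1 0; 0 0 0 1]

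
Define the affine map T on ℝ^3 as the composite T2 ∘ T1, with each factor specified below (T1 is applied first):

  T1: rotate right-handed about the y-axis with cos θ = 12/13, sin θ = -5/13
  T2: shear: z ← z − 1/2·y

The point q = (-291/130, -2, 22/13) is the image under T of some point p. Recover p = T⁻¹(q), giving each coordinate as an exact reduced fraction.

p = (-9/5, -2, 3/2)

T1 = [12/13 0 -5/13 0; 0 1 0 0; 5/13 0 12/13 0; 0 0 0 1]
T2·T1 = [12/13 0 -5/13 0; 0 1 0 0; 5/13 -1/2 12/13 0; 0 0 0 1]
det M = 1; M⁻¹ = [12/13 5/26 5/13 0; 0 1 0 0; -5/13 6/13 12/13 0; 0 0 0 1]
M⁻¹ · (-291/130, -2, 22/13)ᵀ = (-9/5, -2, 3/2)ᵀ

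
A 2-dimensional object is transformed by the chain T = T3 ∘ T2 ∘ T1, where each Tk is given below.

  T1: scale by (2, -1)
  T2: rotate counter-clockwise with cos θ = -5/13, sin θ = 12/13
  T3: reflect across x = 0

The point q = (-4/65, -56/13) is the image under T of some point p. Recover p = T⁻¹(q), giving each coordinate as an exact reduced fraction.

T1 = [2 0 0; 0 -1 0; 0 0 1]
T2·T1 = [-10/13 12/13 0; 24/13 5/13 0; 0 0 1]
T3·…·T1 = [10/13 -12/13 0; 24/13 5/13 0; 0 0 1]
det M = 2; M⁻¹ = [5/26 6/13 0; -12/13 5/13 0; 0 0 1]
M⁻¹ · (-4/65, -56/13)ᵀ = (-2, -8/5)ᵀ

p = (-2, -8/5)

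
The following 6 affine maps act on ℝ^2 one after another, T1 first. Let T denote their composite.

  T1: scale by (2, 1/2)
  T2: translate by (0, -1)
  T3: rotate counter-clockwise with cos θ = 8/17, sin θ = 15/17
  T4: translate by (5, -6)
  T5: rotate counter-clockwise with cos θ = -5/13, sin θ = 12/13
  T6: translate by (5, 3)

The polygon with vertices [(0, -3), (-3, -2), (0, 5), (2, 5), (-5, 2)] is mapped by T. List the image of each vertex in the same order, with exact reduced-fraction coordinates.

image vertices: (301/34, 211/17), (3266/221, 2507/221), (3745/442, 1863/221), (1985/442, 1947/221), (4104/221, 1983/221)

T1 scale by (2, 1/2): (0, -3) → (0, -3/2); (-3, -2) → (-6, -1); (0, 5) → (0, 5/2); (2, 5) → (4, 5/2); (-5, 2) → (-10, 1)
T2 translate by (0, -1): (0, -3/2) → (0, -5/2); (-6, -1) → (-6, -2); (0, 5/2) → (0, 3/2); (4, 5/2) → (4, 3/2); (-10, 1) → (-10, 0)
T3 rotate counter-clockwise with cos θ = 8/17, sin θ = 15/17: (0, -5/2) → (75/34, -20/17); (-6, -2) → (-18/17, -106/17); (0, 3/2) → (-45/34, 12/17); (4, 3/2) → (19/34, 72/17); (-10, 0) → (-80/17, -150/17)
T4 translate by (5, -6): (75/34, -20/17) → (245/34, -122/17); (-18/17, -106/17) → (67/17, -208/17); (-45/34, 12/17) → (125/34, -90/17); (19/34, 72/17) → (189/34, -30/17); (-80/17, -150/17) → (5/17, -252/17)
T5 rotate counter-clockwise with cos θ = -5/13, sin θ = 12/13: (245/34, -122/17) → (131/34, 160/17); (67/17, -208/17) → (2161/221, 1844/221); (125/34, -90/17) → (1535/442, 1200/221); (189/34, -30/17) → (-225/442, 1284/221); (5/17, -252/17) → (2999/221, 1320/221)
T6 translate by (5, 3): (131/34, 160/17) → (301/34, 211/17); (2161/221, 1844/221) → (3266/221, 2507/221); (1535/442, 1200/221) → (3745/442, 1863/221); (-225/442, 1284/221) → (1985/442, 1947/221); (2999/221, 1320/221) → (4104/221, 1983/221)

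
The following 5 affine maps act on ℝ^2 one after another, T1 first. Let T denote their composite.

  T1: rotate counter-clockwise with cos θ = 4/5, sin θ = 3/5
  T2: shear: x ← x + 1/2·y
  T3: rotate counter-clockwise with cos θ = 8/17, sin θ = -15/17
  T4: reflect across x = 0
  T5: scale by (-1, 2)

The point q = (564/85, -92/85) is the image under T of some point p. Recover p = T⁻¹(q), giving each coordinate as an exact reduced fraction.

T1 = [4/5 -3/5 0; 3/5 4/5 0; 0 0 1]
T2·T1 = [11/10 -1/5 0; 3/5 4/5 0; 0 0 1]
T3·…·T1 = [89/85 52/85 0; -117/170 47/85 0; 0 0 1]
T4·…·T1 = [-89/85 -52/85 0; -117/170 47/85 0; 0 0 1]
T5·…·T1 = [89/85 52/85 0; -117/85 94/85 0; 0 0 1]
det M = 2; M⁻¹ = [47/85 -26/85 0; 117/170 89/170 0; 0 0 1]
M⁻¹ · (564/85, -92/85)ᵀ = (4, 4)ᵀ

p = (4, 4)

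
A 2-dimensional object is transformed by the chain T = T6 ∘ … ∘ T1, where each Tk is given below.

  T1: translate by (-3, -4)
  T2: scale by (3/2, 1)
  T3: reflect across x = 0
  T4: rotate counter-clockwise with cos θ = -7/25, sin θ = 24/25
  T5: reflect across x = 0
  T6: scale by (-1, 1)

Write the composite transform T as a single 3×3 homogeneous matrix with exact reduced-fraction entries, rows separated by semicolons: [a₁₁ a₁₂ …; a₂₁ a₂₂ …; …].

T1 = [1 0 -3; 0 1 -4; 0 0 1]
T2·T1 = [3/2 0 -9/2; 0 1 -4; 0 0 1]
T3·…·T1 = [-3/2 0 9/2; 0 1 -4; 0 0 1]
T4·…·T1 = [21/50 -24/25 129/50; -36/25 -7/25 136/25; 0 0 1]
T5·…·T1 = [-21/50 24/25 -129/50; -36/25 -7/25 136/25; 0 0 1]
T6·…·T1 = [21/50 -24/25 129/50; -36/25 -7/25 136/25; 0 0 1]

T = [21/50 -24/25 129/50; -36/25 -7/25 136/25; 0 0 1]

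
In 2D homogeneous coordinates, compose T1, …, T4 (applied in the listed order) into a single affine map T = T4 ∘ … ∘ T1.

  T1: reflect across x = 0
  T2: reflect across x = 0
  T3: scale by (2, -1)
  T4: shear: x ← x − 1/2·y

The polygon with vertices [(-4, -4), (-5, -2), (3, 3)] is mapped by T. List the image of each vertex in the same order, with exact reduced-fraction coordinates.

image vertices: (-10, 4), (-11, 2), (15/2, -3)

T1 reflect across x = 0: (-4, -4) → (4, -4); (-5, -2) → (5, -2); (3, 3) → (-3, 3)
T2 reflect across x = 0: (4, -4) → (-4, -4); (5, -2) → (-5, -2); (-3, 3) → (3, 3)
T3 scale by (2, -1): (-4, -4) → (-8, 4); (-5, -2) → (-10, 2); (3, 3) → (6, -3)
T4 shear: x ← x − 1/2·y: (-8, 4) → (-10, 4); (-10, 2) → (-11, 2); (6, -3) → (15/2, -3)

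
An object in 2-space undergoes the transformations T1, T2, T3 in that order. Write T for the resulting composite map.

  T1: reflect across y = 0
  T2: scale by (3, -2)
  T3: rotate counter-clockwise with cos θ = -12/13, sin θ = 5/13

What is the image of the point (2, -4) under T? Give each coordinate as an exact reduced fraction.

T1 reflect across y = 0: (2, -4) → (2, 4)
T2 scale by (3, -2): (2, 4) → (6, -8)
T3 rotate counter-clockwise with cos θ = -12/13, sin θ = 5/13: (6, -8) → (-32/13, 126/13)

T(p) = (-32/13, 126/13)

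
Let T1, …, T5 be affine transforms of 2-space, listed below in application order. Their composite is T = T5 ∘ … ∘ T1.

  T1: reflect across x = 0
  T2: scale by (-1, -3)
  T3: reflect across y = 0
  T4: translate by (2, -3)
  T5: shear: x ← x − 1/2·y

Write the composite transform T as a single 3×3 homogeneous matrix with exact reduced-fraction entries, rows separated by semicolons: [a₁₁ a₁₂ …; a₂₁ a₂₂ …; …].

T = [1 -3/2 7/2; 0 3 -3; 0 0 1]

T1 = [-1 0 0; 0 1 0; 0 0 1]
T2·T1 = [1 0 0; 0 -3 0; 0 0 1]
T3·…·T1 = [1 0 0; 0 3 0; 0 0 1]
T4·…·T1 = [1 0 2; 0 3 -3; 0 0 1]
T5·…·T1 = [1 -3/2 7/2; 0 3 -3; 0 0 1]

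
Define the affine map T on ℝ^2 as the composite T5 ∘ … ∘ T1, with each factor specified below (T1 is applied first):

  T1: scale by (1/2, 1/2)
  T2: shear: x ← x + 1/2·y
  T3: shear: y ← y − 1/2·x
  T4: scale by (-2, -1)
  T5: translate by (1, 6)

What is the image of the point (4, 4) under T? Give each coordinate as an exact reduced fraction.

T1 scale by (1/2, 1/2): (4, 4) → (2, 2)
T2 shear: x ← x + 1/2·y: (2, 2) → (3, 2)
T3 shear: y ← y − 1/2·x: (3, 2) → (3, 1/2)
T4 scale by (-2, -1): (3, 1/2) → (-6, -1/2)
T5 translate by (1, 6): (-6, -1/2) → (-5, 11/2)

T(p) = (-5, 11/2)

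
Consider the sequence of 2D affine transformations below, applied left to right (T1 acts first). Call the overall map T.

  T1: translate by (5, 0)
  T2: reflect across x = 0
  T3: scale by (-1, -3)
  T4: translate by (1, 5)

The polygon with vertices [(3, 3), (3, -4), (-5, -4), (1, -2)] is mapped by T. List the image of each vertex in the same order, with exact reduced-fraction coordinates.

T1 translate by (5, 0): (3, 3) → (8, 3); (3, -4) → (8, -4); (-5, -4) → (0, -4); (1, -2) → (6, -2)
T2 reflect across x = 0: (8, 3) → (-8, 3); (8, -4) → (-8, -4); (0, -4) → (0, -4); (6, -2) → (-6, -2)
T3 scale by (-1, -3): (-8, 3) → (8, -9); (-8, -4) → (8, 12); (0, -4) → (0, 12); (-6, -2) → (6, 6)
T4 translate by (1, 5): (8, -9) → (9, -4); (8, 12) → (9, 17); (0, 12) → (1, 17); (6, 6) → (7, 11)

image vertices: (9, -4), (9, 17), (1, 17), (7, 11)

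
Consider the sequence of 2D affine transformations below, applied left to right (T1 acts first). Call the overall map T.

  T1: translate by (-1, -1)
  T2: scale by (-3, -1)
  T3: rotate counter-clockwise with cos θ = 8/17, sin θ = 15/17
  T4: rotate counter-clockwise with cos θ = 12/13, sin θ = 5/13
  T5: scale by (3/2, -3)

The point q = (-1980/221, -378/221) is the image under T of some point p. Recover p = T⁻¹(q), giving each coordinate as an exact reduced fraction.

p = (1, -5)

T1 = [1 0 -1; 0 1 -1; 0 0 1]
T2·T1 = [-3 0 3; 0 -1 1; 0 0 1]
T3·…·T1 = [-24/17 15/17 9/17; -45/17 -8/17 53/17; 0 0 1]
T4·…·T1 = [-63/221 220/221 -157/221; -660/221 -21/221 681/221; 0 0 1]
T5·…·T1 = [-189/442 330/221 -471/442; 1980/221 63/221 -2043/221; 0 0 1]
det M = -27/2; M⁻¹ = [-14/663 220/1989 1; 440/663 7/221 1; 0 0 1]
M⁻¹ · (-1980/221, -378/221)ᵀ = (1, -5)ᵀ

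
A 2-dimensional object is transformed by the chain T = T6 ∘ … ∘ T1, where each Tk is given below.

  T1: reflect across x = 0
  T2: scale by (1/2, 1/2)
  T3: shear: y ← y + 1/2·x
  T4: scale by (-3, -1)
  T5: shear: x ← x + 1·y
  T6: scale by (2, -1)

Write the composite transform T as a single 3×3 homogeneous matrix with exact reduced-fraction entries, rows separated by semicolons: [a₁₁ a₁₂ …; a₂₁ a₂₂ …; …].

T1 = [-1 0 0; 0 1 0; 0 0 1]
T2·T1 = [-1/2 0 0; 0 1/2 0; 0 0 1]
T3·…·T1 = [-1/2 0 0; -1/4 1/2 0; 0 0 1]
T4·…·T1 = [3/2 0 0; 1/4 -1/2 0; 0 0 1]
T5·…·T1 = [7/4 -1/2 0; 1/4 -1/2 0; 0 0 1]
T6·…·T1 = [7/2 -1 0; -1/4 1/2 0; 0 0 1]

T = [7/2 -1 0; -1/4 1/2 0; 0 0 1]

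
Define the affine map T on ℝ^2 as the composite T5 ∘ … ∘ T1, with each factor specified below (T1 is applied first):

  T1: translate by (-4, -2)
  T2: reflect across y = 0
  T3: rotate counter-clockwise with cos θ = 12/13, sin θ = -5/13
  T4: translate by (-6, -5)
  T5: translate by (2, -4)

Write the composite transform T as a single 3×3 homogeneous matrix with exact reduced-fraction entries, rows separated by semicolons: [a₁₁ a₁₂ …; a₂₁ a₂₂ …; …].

T1 = [1 0 -4; 0 1 -2; 0 0 1]
T2·T1 = [1 0 -4; 0 -1 2; 0 0 1]
T3·…·T1 = [12/13 -5/13 -38/13; -5/13 -12/13 44/13; 0 0 1]
T4·…·T1 = [12/13 -5/13 -116/13; -5/13 -12/13 -21/13; 0 0 1]
T5·…·T1 = [12/13 -5/13 -90/13; -5/13 -12/13 -73/13; 0 0 1]

T = [12/13 -5/13 -90/13; -5/13 -12/13 -73/13; 0 0 1]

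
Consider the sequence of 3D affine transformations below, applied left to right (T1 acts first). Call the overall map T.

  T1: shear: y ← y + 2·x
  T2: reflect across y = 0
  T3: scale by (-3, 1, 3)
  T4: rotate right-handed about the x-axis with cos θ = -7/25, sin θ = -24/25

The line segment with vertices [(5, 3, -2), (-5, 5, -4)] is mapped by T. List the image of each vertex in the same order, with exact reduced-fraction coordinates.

image vertices: (-15, -53/25, 354/25), (15, -323/25, -36/25)

T1 shear: y ← y + 2·x: (5, 3, -2) → (5, 13, -2); (-5, 5, -4) → (-5, -5, -4)
T2 reflect across y = 0: (5, 13, -2) → (5, -13, -2); (-5, -5, -4) → (-5, 5, -4)
T3 scale by (-3, 1, 3): (5, -13, -2) → (-15, -13, -6); (-5, 5, -4) → (15, 5, -12)
T4 rotate right-handed about the x-axis with cos θ = -7/25, sin θ = -24/25: (-15, -13, -6) → (-15, -53/25, 354/25); (15, 5, -12) → (15, -323/25, -36/25)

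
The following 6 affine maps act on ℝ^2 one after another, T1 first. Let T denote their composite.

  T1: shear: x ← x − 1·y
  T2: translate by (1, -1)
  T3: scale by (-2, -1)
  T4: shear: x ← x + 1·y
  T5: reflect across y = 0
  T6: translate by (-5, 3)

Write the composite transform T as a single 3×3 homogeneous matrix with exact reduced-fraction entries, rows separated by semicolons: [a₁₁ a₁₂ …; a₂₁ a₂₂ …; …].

T = [-2 1 -6; 0 1 2; 0 0 1]

T1 = [1 -1 0; 0 1 0; 0 0 1]
T2·T1 = [1 -1 1; 0 1 -1; 0 0 1]
T3·…·T1 = [-2 2 -2; 0 -1 1; 0 0 1]
T4·…·T1 = [-2 1 -1; 0 -1 1; 0 0 1]
T5·…·T1 = [-2 1 -1; 0 1 -1; 0 0 1]
T6·…·T1 = [-2 1 -6; 0 1 2; 0 0 1]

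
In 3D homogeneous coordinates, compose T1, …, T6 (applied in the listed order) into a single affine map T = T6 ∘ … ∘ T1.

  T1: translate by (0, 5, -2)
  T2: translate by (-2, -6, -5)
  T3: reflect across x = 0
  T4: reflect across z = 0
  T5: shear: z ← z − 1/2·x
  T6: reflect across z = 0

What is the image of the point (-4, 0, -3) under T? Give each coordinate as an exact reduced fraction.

T(p) = (6, -1, -7)

T1 translate by (0, 5, -2): (-4, 0, -3) → (-4, 5, -5)
T2 translate by (-2, -6, -5): (-4, 5, -5) → (-6, -1, -10)
T3 reflect across x = 0: (-6, -1, -10) → (6, -1, -10)
T4 reflect across z = 0: (6, -1, -10) → (6, -1, 10)
T5 shear: z ← z − 1/2·x: (6, -1, 10) → (6, -1, 7)
T6 reflect across z = 0: (6, -1, 7) → (6, -1, -7)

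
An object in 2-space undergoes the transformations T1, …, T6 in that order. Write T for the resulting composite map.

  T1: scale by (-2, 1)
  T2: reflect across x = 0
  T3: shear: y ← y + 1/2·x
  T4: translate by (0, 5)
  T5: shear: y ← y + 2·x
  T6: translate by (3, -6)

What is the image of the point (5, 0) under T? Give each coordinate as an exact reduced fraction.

T1 scale by (-2, 1): (5, 0) → (-10, 0)
T2 reflect across x = 0: (-10, 0) → (10, 0)
T3 shear: y ← y + 1/2·x: (10, 0) → (10, 5)
T4 translate by (0, 5): (10, 5) → (10, 10)
T5 shear: y ← y + 2·x: (10, 10) → (10, 30)
T6 translate by (3, -6): (10, 30) → (13, 24)

T(p) = (13, 24)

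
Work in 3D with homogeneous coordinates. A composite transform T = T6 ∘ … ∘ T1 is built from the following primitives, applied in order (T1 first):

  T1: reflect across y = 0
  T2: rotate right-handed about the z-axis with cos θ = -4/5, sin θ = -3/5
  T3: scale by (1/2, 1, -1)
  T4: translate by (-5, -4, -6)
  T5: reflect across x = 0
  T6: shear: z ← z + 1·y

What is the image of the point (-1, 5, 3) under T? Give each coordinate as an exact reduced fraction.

T(p) = (61/10, 3/5, -42/5)

T1 reflect across y = 0: (-1, 5, 3) → (-1, -5, 3)
T2 rotate right-handed about the z-axis with cos θ = -4/5, sin θ = -3/5: (-1, -5, 3) → (-11/5, 23/5, 3)
T3 scale by (1/2, 1, -1): (-11/5, 23/5, 3) → (-11/10, 23/5, -3)
T4 translate by (-5, -4, -6): (-11/10, 23/5, -3) → (-61/10, 3/5, -9)
T5 reflect across x = 0: (-61/10, 3/5, -9) → (61/10, 3/5, -9)
T6 shear: z ← z + 1·y: (61/10, 3/5, -9) → (61/10, 3/5, -42/5)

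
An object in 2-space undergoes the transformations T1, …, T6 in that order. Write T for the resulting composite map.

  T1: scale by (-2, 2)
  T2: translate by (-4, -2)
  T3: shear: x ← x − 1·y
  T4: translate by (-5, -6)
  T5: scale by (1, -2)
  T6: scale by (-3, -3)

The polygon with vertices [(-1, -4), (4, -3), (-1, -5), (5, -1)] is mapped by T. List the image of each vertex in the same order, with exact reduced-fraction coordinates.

image vertices: (-9, -96), (27, -84), (-15, -108), (45, -60)

T1 scale by (-2, 2): (-1, -4) → (2, -8); (4, -3) → (-8, -6); (-1, -5) → (2, -10); (5, -1) → (-10, -2)
T2 translate by (-4, -2): (2, -8) → (-2, -10); (-8, -6) → (-12, -8); (2, -10) → (-2, -12); (-10, -2) → (-14, -4)
T3 shear: x ← x − 1·y: (-2, -10) → (8, -10); (-12, -8) → (-4, -8); (-2, -12) → (10, -12); (-14, -4) → (-10, -4)
T4 translate by (-5, -6): (8, -10) → (3, -16); (-4, -8) → (-9, -14); (10, -12) → (5, -18); (-10, -4) → (-15, -10)
T5 scale by (1, -2): (3, -16) → (3, 32); (-9, -14) → (-9, 28); (5, -18) → (5, 36); (-15, -10) → (-15, 20)
T6 scale by (-3, -3): (3, 32) → (-9, -96); (-9, 28) → (27, -84); (5, 36) → (-15, -108); (-15, 20) → (45, -60)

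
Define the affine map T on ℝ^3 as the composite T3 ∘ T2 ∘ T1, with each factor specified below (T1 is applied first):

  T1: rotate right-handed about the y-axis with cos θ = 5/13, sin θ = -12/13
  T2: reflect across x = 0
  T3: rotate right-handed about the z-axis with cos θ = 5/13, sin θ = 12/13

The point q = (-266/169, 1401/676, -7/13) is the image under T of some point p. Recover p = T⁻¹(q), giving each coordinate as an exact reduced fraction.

T1 = [5/13 0 -12/13 0; 0 1 0 0; 12/13 0 5/13 0; 0 0 0 1]
T2·T1 = [-5/13 0 12/13 0; 0 1 0 0; 12/13 0 5/13 0; 0 0 0 1]
T3·…·T1 = [-25/169 -12/13 60/169 0; -60/169 5/13 144/169 0; 12/13 0 5/13 0; 0 0 0 1]
det M = -1; M⁻¹ = [-25/169 -60/169 12/13 0; -12/13 5/13 0 0; 60/169 144/169 5/13 0; 0 0 0 1]
M⁻¹ · (-266/169, 1401/676, -7/13)ᵀ = (-1, 9/4, 1)ᵀ

p = (-1, 9/4, 1)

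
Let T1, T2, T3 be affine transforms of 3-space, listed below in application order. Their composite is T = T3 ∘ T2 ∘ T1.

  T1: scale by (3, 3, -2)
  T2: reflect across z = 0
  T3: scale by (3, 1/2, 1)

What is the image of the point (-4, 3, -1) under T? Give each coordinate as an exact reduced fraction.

T1 scale by (3, 3, -2): (-4, 3, -1) → (-12, 9, 2)
T2 reflect across z = 0: (-12, 9, 2) → (-12, 9, -2)
T3 scale by (3, 1/2, 1): (-12, 9, -2) → (-36, 9/2, -2)

T(p) = (-36, 9/2, -2)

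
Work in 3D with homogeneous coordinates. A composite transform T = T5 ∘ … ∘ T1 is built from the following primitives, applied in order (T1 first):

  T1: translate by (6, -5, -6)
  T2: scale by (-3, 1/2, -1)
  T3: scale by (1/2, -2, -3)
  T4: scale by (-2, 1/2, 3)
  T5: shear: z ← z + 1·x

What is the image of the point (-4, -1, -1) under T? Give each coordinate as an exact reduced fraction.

T(p) = (6, 3, -57)

T1 translate by (6, -5, -6): (-4, -1, -1) → (2, -6, -7)
T2 scale by (-3, 1/2, -1): (2, -6, -7) → (-6, -3, 7)
T3 scale by (1/2, -2, -3): (-6, -3, 7) → (-3, 6, -21)
T4 scale by (-2, 1/2, 3): (-3, 6, -21) → (6, 3, -63)
T5 shear: z ← z + 1·x: (6, 3, -63) → (6, 3, -57)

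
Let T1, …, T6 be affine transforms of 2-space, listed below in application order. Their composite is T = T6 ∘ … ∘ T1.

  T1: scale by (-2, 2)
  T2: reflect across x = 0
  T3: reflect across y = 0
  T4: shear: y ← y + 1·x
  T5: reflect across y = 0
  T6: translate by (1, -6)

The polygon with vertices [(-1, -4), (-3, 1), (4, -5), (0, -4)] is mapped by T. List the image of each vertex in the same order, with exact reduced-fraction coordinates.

T1 scale by (-2, 2): (-1, -4) → (2, -8); (-3, 1) → (6, 2); (4, -5) → (-8, -10); (0, -4) → (0, -8)
T2 reflect across x = 0: (2, -8) → (-2, -8); (6, 2) → (-6, 2); (-8, -10) → (8, -10); (0, -8) → (0, -8)
T3 reflect across y = 0: (-2, -8) → (-2, 8); (-6, 2) → (-6, -2); (8, -10) → (8, 10); (0, -8) → (0, 8)
T4 shear: y ← y + 1·x: (-2, 8) → (-2, 6); (-6, -2) → (-6, -8); (8, 10) → (8, 18); (0, 8) → (0, 8)
T5 reflect across y = 0: (-2, 6) → (-2, -6); (-6, -8) → (-6, 8); (8, 18) → (8, -18); (0, 8) → (0, -8)
T6 translate by (1, -6): (-2, -6) → (-1, -12); (-6, 8) → (-5, 2); (8, -18) → (9, -24); (0, -8) → (1, -14)

image vertices: (-1, -12), (-5, 2), (9, -24), (1, -14)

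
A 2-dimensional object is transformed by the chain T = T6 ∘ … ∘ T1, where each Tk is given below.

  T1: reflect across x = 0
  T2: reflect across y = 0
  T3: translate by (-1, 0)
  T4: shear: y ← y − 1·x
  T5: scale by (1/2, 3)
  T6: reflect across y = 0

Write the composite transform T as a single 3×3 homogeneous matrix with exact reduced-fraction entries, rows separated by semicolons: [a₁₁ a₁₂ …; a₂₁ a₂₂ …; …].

T = [-1/2 0 -1/2; -3 3 -3; 0 0 1]

T1 = [-1 0 0; 0 1 0; 0 0 1]
T2·T1 = [-1 0 0; 0 -1 0; 0 0 1]
T3·…·T1 = [-1 0 -1; 0 -1 0; 0 0 1]
T4·…·T1 = [-1 0 -1; 1 -1 1; 0 0 1]
T5·…·T1 = [-1/2 0 -1/2; 3 -3 3; 0 0 1]
T6·…·T1 = [-1/2 0 -1/2; -3 3 -3; 0 0 1]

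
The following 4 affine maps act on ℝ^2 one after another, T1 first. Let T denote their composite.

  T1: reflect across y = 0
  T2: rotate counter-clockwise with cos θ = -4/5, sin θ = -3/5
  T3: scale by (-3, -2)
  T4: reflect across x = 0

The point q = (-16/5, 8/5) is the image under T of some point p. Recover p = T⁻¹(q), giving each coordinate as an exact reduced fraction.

T1 = [1 0 0; 0 -1 0; 0 0 1]
T2·T1 = [-4/5 -3/5 0; -3/5 4/5 0; 0 0 1]
T3·…·T1 = [12/5 9/5 0; 6/5 -8/5 0; 0 0 1]
T4·…·T1 = [-12/5 -9/5 0; 6/5 -8/5 0; 0 0 1]
det M = 6; M⁻¹ = [-4/15 3/10 0; -1/5 -2/5 0; 0 0 1]
M⁻¹ · (-16/5, 8/5)ᵀ = (4/3, 0)ᵀ

p = (4/3, 0)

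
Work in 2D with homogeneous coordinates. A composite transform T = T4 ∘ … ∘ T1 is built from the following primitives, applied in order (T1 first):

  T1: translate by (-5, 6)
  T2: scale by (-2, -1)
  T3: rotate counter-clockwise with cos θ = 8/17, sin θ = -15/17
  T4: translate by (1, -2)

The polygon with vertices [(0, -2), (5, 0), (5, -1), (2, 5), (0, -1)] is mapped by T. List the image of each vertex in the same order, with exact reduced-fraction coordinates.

image vertices: (37/17, -216/17), (-73/17, -82/17), (-58/17, -74/17), (-100/17, -212/17), (22/17, -224/17)

T1 translate by (-5, 6): (0, -2) → (-5, 4); (5, 0) → (0, 6); (5, -1) → (0, 5); (2, 5) → (-3, 11); (0, -1) → (-5, 5)
T2 scale by (-2, -1): (-5, 4) → (10, -4); (0, 6) → (0, -6); (0, 5) → (0, -5); (-3, 11) → (6, -11); (-5, 5) → (10, -5)
T3 rotate counter-clockwise with cos θ = 8/17, sin θ = -15/17: (10, -4) → (20/17, -182/17); (0, -6) → (-90/17, -48/17); (0, -5) → (-75/17, -40/17); (6, -11) → (-117/17, -178/17); (10, -5) → (5/17, -190/17)
T4 translate by (1, -2): (20/17, -182/17) → (37/17, -216/17); (-90/17, -48/17) → (-73/17, -82/17); (-75/17, -40/17) → (-58/17, -74/17); (-117/17, -178/17) → (-100/17, -212/17); (5/17, -190/17) → (22/17, -224/17)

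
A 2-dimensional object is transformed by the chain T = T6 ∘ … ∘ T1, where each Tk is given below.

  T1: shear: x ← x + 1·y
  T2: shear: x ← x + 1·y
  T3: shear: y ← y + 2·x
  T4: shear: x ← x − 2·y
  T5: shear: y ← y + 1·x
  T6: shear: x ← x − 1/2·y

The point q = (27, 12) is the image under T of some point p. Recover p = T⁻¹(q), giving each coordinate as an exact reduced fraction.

T1 = [1 1 0; 0 1 0; 0 0 1]
T2·T1 = [1 2 0; 0 1 0; 0 0 1]
T3·…·T1 = [1 2 0; 2 5 0; 0 0 1]
T4·…·T1 = [-3 -8 0; 2 5 0; 0 0 1]
T5·…·T1 = [-3 -8 0; -1 -3 0; 0 0 1]
T6·…·T1 = [-5/2 -13/2 0; -1 -3 0; 0 0 1]
det M = 1; M⁻¹ = [-3 13/2 0; 1 -5/2 0; 0 0 1]
M⁻¹ · (27, 12)ᵀ = (-3, -3)ᵀ

p = (-3, -3)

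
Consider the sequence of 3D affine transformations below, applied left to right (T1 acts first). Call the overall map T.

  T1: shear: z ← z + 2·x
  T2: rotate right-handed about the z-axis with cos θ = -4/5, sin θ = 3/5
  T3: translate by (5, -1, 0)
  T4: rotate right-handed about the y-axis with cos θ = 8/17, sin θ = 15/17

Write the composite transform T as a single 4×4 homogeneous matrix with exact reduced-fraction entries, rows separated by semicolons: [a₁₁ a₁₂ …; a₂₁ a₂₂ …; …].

T = [118/85 -24/85 15/17 40/17; 3/5 -4/5 0 -1; 28/17 9/17 8/17 -75/17; 0 0 0 1]

T1 = [1 0 0 0; 0 1 0 0; 2 0 1 0; 0 0 0 1]
T2·T1 = [-4/5 -3/5 0 0; 3/5 -4/5 0 0; 2 0 1 0; 0 0 0 1]
T3·…·T1 = [-4/5 -3/5 0 5; 3/5 -4/5 0 -1; 2 0 1 0; 0 0 0 1]
T4·…·T1 = [118/85 -24/85 15/17 40/17; 3/5 -4/5 0 -1; 28/17 9/17 8/17 -75/17; 0 0 0 1]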